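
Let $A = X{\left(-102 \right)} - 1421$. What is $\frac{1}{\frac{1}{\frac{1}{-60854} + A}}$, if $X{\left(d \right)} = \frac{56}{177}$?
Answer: $- \frac{15302407871}{10771158} \approx -1420.7$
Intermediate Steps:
$X{\left(d \right)} = \frac{56}{177}$ ($X{\left(d \right)} = 56 \cdot \frac{1}{177} = \frac{56}{177}$)
$A = - \frac{251461}{177}$ ($A = \frac{56}{177} - 1421 = - \frac{251461}{177} \approx -1420.7$)
$\frac{1}{\frac{1}{\frac{1}{-60854} + A}} = \frac{1}{\frac{1}{\frac{1}{-60854} - \frac{251461}{177}}} = \frac{1}{\frac{1}{- \frac{1}{60854} - \frac{251461}{177}}} = \frac{1}{\frac{1}{- \frac{15302407871}{10771158}}} = \frac{1}{- \frac{10771158}{15302407871}} = - \frac{15302407871}{10771158}$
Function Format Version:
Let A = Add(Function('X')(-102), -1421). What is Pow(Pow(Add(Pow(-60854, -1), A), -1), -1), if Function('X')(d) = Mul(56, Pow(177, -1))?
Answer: Rational(-15302407871, 10771158) ≈ -1420.7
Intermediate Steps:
Function('X')(d) = Rational(56, 177) (Function('X')(d) = Mul(56, Rational(1, 177)) = Rational(56, 177))
A = Rational(-251461, 177) (A = Add(Rational(56, 177), -1421) = Rational(-251461, 177) ≈ -1420.7)
Pow(Pow(Add(Pow(-60854, -1), A), -1), -1) = Pow(Pow(Add(Pow(-60854, -1), Rational(-251461, 177)), -1), -1) = Pow(Pow(Add(Rational(-1, 60854), Rational(-251461, 177)), -1), -1) = Pow(Pow(Rational(-15302407871, 10771158), -1), -1) = Pow(Rational(-10771158, 15302407871), -1) = Rational(-15302407871, 10771158)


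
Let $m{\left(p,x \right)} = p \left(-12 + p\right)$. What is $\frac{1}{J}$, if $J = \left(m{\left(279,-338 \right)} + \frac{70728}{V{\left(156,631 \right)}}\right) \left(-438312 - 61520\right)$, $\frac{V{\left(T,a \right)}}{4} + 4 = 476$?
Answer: $- \frac{59}{2197909879062} \approx -2.6844 \cdot 10^{-11}$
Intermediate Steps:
$V{\left(T,a \right)} = 1888$ ($V{\left(T,a \right)} = -16 + 4 \cdot 476 = -16 + 1904 = 1888$)
$J = - \frac{2197909879062}{59}$ ($J = \left(279 \left(-12 + 279\right) + \frac{70728}{1888}\right) \left(-438312 - 61520\right) = \left(279 \cdot 267 + 70728 \cdot \frac{1}{1888}\right) \left(-499832\right) = \left(74493 + \frac{8841}{236}\right) \left(-499832\right) = \frac{17589189}{236} \left(-499832\right) = - \frac{2197909879062}{59} \approx -3.7253 \cdot 10^{10}$)
$\frac{1}{J} = \frac{1}{- \frac{2197909879062}{59}} = - \frac{59}{2197909879062}$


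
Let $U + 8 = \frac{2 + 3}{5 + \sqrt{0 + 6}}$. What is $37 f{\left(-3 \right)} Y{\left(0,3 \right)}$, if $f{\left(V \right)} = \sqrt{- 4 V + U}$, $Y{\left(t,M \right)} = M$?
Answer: $\frac{111 \sqrt{1919 - 95 \sqrt{6}}}{19} \approx 239.9$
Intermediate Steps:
$U = -8 + \frac{5}{5 + \sqrt{6}}$ ($U = -8 + \frac{2 + 3}{5 + \sqrt{0 + 6}} = -8 + \frac{5}{5 + \sqrt{6}} \approx -7.3288$)
$f{\left(V \right)} = \sqrt{- \frac{127}{19} - 4 V - \frac{5 \sqrt{6}}{19}}$ ($f{\left(V \right)} = \sqrt{- 4 V - \left(\frac{127}{19} + \frac{5 \sqrt{6}}{19}\right)} = \sqrt{- \frac{127}{19} - 4 V - \frac{5 \sqrt{6}}{19}}$)
$37 f{\left(-3 \right)} Y{\left(0,3 \right)} = 37 \frac{\sqrt{-2413 - -4332 - 95 \sqrt{6}}}{19} \cdot 3 = 37 \frac{\sqrt{-2413 + 4332 - 95 \sqrt{6}}}{19} \cdot 3 = 37 \frac{\sqrt{1919 - 95 \sqrt{6}}}{19} \cdot 3 = \frac{37 \sqrt{1919 - 95 \sqrt{6}}}{19} \cdot 3 = \frac{111 \sqrt{1919 - 95 \sqrt{6}}}{19}$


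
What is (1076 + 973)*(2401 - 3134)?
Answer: -1501917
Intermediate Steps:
(1076 + 973)*(2401 - 3134) = 2049*(-733) = -1501917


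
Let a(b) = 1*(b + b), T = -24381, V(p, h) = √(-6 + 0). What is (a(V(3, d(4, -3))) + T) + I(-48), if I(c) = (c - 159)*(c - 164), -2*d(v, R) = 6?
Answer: 19503 + 2*I*√6 ≈ 19503.0 + 4.899*I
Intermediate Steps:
d(v, R) = -3 (d(v, R) = -½*6 = -3)
V(p, h) = I*√6 (V(p, h) = √(-6) = I*√6)
I(c) = (-164 + c)*(-159 + c) (I(c) = (-159 + c)*(-164 + c) = (-164 + c)*(-159 + c))
a(b) = 2*b (a(b) = 1*(2*b) = 2*b)
(a(V(3, d(4, -3))) + T) + I(-48) = (2*(I*√6) - 24381) + (26076 + (-48)² - 323*(-48)) = (2*I*√6 - 24381) + (26076 + 2304 + 15504) = (-24381 + 2*I*√6) + 43884 = 19503 + 2*I*√6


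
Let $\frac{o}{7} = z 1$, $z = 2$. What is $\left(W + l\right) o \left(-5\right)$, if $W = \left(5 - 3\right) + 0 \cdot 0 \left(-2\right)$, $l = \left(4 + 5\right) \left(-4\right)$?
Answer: $2380$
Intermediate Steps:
$l = -36$ ($l = 9 \left(-4\right) = -36$)
$o = 14$ ($o = 7 \cdot 2 \cdot 1 = 7 \cdot 2 = 14$)
$W = 2$ ($W = 2 + 0 \left(-2\right) = 2 + 0 = 2$)
$\left(W + l\right) o \left(-5\right) = \left(2 - 36\right) 14 \left(-5\right) = \left(-34\right) \left(-70\right) = 2380$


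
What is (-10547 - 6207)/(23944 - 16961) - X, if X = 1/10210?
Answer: -171065323/71296430 ≈ -2.3994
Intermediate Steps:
X = 1/10210 ≈ 9.7943e-5
(-10547 - 6207)/(23944 - 16961) - X = (-10547 - 6207)/(23944 - 16961) - 1*1/10210 = -16754/6983 - 1/10210 = -171065323/71296430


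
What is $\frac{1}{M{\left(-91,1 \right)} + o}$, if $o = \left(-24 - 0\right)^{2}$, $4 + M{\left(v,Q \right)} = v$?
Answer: $\frac{1}{481} \approx 0.002079$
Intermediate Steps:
$M{\left(v,Q \right)} = -4 + v$
$o = 576$ ($o = \left(-24 + 0\right)^{2} = \left(-24\right)^{2} = 576$)
$\frac{1}{M{\left(-91,1 \right)} + o} = \frac{1}{\left(-4 - 91\right) + 576} = \frac{1}{-95 + 576} = \frac{1}{481}$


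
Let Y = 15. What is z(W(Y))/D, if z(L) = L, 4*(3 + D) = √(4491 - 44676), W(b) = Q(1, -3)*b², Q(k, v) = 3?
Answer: -3600/4481 - 900*I*√4465/4481 ≈ -0.80339 - 13.421*I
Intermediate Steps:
W(b) = 3*b²
D = -3 + 3*I*√4465/4 (D = -3 + √(4491 - 44676)/4 = -3 + √(-40185)/4 = -3 + (3*I*√4465)/4 = -3 + 3*I*√4465/4 ≈ -3.0 + 50.115*I)
z(W(Y))/D = (3*15²)/(-3 + 3*I*√4465/4) = (3*225)/(-3 + 3*I*√4465/4) = 675/(-3 + 3*I*√4465/4)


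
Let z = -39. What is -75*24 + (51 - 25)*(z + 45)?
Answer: -1644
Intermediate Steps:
-75*24 + (51 - 25)*(z + 45) = -75*24 + (51 - 25)*(-39 + 45) = -1800 + 26*6 = -1800 + 156 = -1644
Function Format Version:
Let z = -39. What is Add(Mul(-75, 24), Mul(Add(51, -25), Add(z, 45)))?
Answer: -1644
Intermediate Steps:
Add(Mul(-75, 24), Mul(Add(51, -25), Add(z, 45))) = Add(Mul(-75, 24), Mul(Add(51, -25), Add(-39, 45))) = Add(-1800, Mul(26, 6)) = Add(-1800, 156) = -1644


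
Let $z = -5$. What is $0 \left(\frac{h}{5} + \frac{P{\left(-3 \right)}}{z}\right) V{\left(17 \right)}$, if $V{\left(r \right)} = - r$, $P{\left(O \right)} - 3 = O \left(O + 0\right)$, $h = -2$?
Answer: $0$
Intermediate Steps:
$P{\left(O \right)} = 3 + O^{2}$ ($P{\left(O \right)} = 3 + O \left(O + 0\right) = 3 + O O = 3 + O^{2}$)
$0 \left(\frac{h}{5} + \frac{P{\left(-3 \right)}}{z}\right) V{\left(17 \right)} = 0 \left(- \frac{2}{5} + \frac{3 + \left(-3\right)^{2}}{-5}\right) \left(\left(-1\right) 17\right) = 0 \left(\left(-2\right) \frac{1}{5} + \left(3 + 9\right) \left(- \frac{1}{5}\right)\right) \left(-17\right) = 0 \left(- \frac{2}{5} + 12 \left(- \frac{1}{5}\right)\right) \left(-17\right) = 0 \left(- \frac{2}{5} - \frac{12}{5}\right) \left(-17\right) = 0 \left(- \frac{14}{5}\right) \left(-17\right) = 0 \left(-17\right) = 0$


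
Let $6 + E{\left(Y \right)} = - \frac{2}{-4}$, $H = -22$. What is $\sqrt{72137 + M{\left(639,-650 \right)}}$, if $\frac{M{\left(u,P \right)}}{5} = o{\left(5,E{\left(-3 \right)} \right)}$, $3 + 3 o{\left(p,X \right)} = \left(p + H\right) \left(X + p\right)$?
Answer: $\frac{\sqrt{2597262}}{6} \approx 268.6$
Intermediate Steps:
$E{\left(Y \right)} = - \frac{11}{2}$ ($E{\left(Y \right)} = -6 - \frac{2}{-4} = -6 - - \frac{1}{2} = -6 + \frac{1}{2} = - \frac{11}{2}$)
$o{\left(p,X \right)} = -1 + \frac{\left(-22 + p\right) \left(X + p\right)}{3}$ ($o{\left(p,X \right)} = -1 + \frac{\left(p - 22\right) \left(X + p\right)}{3} = -1 + \frac{\left(-22 + p\right) \left(X + p\right)}{3}$)
$M{\left(u,P \right)} = \frac{55}{6}$ ($M{\left(u,P \right)} = 5 \left(-1 - - \frac{121}{3} - \frac{110}{3} + \frac{5^{2}}{3} + \frac{1}{3} \left(- \frac{11}{2}\right) 5\right) = 5 \left(-1 + \frac{121}{3} - \frac{110}{3} + \frac{1}{3} \cdot 25 - \frac{55}{6}\right) = 5 \left(-1 + \frac{121}{3} - \frac{110}{3} + \frac{25}{3} - \frac{55}{6}\right) = 5 \cdot \frac{11}{6} = \frac{55}{6}$)
$\sqrt{72137 + M{\left(639,-650 \right)}} = \sqrt{72137 + \frac{55}{6}} = \sqrt{\frac{432877}{6}} = \frac{\sqrt{2597262}}{6}$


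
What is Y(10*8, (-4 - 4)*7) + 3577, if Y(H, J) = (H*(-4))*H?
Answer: -22023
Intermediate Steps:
Y(H, J) = -4*H**2 (Y(H, J) = (-4*H)*H = -4*H**2)
Y(10*8, (-4 - 4)*7) + 3577 = -4*(10*8)**2 + 3577 = -4*80**2 + 3577 = -4*6400 + 3577 = -25600 + 3577 = -22023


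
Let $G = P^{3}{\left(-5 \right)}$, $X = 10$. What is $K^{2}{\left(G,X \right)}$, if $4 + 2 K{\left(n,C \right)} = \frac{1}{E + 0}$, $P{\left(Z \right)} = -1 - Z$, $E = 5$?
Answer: $\frac{361}{100} \approx 3.61$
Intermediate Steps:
$G = 64$ ($G = \left(-1 - -5\right)^{3} = \left(-1 + 5\right)^{3} = 4^{3} = 64$)
$K{\left(n,C \right)} = - \frac{19}{10}$ ($K{\left(n,C \right)} = -2 + \frac{1}{2 \left(5 + 0\right)} = -2 + \frac{1}{2 \cdot 5} = -2 + \frac{1}{2} \cdot \frac{1}{5} = -2 + \frac{1}{10} = - \frac{19}{10}$)
$K^{2}{\left(G,X \right)} = \left(- \frac{19}{10}\right)^{2} = \frac{361}{100}$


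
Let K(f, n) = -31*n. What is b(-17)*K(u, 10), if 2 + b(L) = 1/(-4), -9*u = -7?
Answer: 1395/2 ≈ 697.50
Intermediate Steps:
u = 7/9 (u = -1/9*(-7) = 7/9 ≈ 0.77778)
b(L) = -9/4 (b(L) = -2 + 1/(-4) = -2 - 1/4 = -9/4)
b(-17)*K(u, 10) = -(-279)*10/4 = -9/4*(-310) = 1395/2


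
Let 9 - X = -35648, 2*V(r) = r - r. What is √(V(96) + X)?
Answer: √35657 ≈ 188.83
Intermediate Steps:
V(r) = 0 (V(r) = (r - r)/2 = (½)*0 = 0)
X = 35657 (X = 9 - 1*(-35648) = 9 + 35648 = 35657)
√(V(96) + X) = √(0 + 35657) = √35657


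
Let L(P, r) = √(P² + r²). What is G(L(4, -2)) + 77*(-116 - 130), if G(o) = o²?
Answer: -18922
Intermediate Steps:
G(L(4, -2)) + 77*(-116 - 130) = (√(4² + (-2)²))² + 77*(-116 - 130) = (√(16 + 4))² + 77*(-246) = (√20)² - 18942 = (2*√5)² - 18942 = 20 - 18942 = -18922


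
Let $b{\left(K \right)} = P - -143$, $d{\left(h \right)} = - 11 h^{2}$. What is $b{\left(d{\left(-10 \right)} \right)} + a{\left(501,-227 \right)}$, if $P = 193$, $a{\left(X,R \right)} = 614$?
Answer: $950$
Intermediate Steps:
$b{\left(K \right)} = 336$ ($b{\left(K \right)} = 193 - -143 = 193 + 143 = 336$)
$b{\left(d{\left(-10 \right)} \right)} + a{\left(501,-227 \right)} = 336 + 614 = 950$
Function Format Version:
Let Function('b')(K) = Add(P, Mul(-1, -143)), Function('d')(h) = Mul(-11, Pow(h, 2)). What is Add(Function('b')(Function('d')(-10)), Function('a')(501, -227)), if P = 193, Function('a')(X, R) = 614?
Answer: 950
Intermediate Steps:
Function('b')(K) = 336 (Function('b')(K) = Add(193, Mul(-1, -143)) = Add(193, 143) = 336)
Add(Function('b')(Function('d')(-10)), Function('a')(501, -227)) = Add(336, 614) = 950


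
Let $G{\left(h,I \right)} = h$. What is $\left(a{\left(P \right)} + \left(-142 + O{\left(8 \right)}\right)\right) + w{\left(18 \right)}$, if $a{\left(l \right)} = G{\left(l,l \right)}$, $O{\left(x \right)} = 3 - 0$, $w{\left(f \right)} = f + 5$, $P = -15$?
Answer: $-131$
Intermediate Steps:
$w{\left(f \right)} = 5 + f$
$O{\left(x \right)} = 3$ ($O{\left(x \right)} = 3 + 0 = 3$)
$a{\left(l \right)} = l$
$\left(a{\left(P \right)} + \left(-142 + O{\left(8 \right)}\right)\right) + w{\left(18 \right)} = \left(-15 + \left(-142 + 3\right)\right) + \left(5 + 18\right) = \left(-15 - 139\right) + 23 = -154 + 23 = -131$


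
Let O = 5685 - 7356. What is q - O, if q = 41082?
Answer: 42753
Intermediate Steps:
O = -1671
q - O = 41082 - 1*(-1671) = 41082 + 1671 = 42753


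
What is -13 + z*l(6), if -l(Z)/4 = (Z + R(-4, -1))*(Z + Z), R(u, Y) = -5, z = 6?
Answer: -301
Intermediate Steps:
l(Z) = -8*Z*(-5 + Z) (l(Z) = -4*(Z - 5)*(Z + Z) = -4*(-5 + Z)*2*Z = -8*Z*(-5 + Z))
-13 + z*l(6) = -13 + 6*(8*6*(5 - 1*6)) = -13 + 6*(8*6*(5 - 6)) = -13 + 6*(8*6*(-1)) = -13 + 6*(-48) = -13 - 288 = -301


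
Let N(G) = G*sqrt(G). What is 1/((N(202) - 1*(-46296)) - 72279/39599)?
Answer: 718742639475/33145629397330117 - 3136161602*sqrt(202)/33145629397330117 ≈ 2.0340e-5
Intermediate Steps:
N(G) = G**(3/2)
1/((N(202) - 1*(-46296)) - 72279/39599) = 1/((202**(3/2) - 1*(-46296)) - 72279/39599) = 1/((202*sqrt(202) + 46296) - 72279*1/39599) = 1/((46296 + 202*sqrt(202)) - 72279/39599) = 1/(1833203025/39599 + 202*sqrt(202))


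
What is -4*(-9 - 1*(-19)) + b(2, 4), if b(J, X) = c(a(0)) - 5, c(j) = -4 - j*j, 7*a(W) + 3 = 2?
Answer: -2402/49 ≈ -49.020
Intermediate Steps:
a(W) = -1/7 (a(W) = -3/7 + (1/7)*2 = -3/7 + 2/7 = -1/7)
c(j) = -4 - j**2
b(J, X) = -442/49 (b(J, X) = (-4 - (-1/7)**2) - 5 = (-4 - 1*1/49) - 5 = (-4 - 1/49) - 5 = -197/49 - 5 = -442/49)
-4*(-9 - 1*(-19)) + b(2, 4) = -4*(-9 - 1*(-19)) - 442/49 = -4*(-9 + 19) - 442/49 = -4*10 - 442/49 = -40 - 442/49 = -2402/49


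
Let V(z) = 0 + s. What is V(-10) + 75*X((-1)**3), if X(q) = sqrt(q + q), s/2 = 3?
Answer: 6 + 75*I*sqrt(2) ≈ 6.0 + 106.07*I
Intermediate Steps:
s = 6 (s = 2*3 = 6)
X(q) = sqrt(2)*sqrt(q) (X(q) = sqrt(2*q) = sqrt(2)*sqrt(q))
V(z) = 6 (V(z) = 0 + 6 = 6)
V(-10) + 75*X((-1)**3) = 6 + 75*(sqrt(2)*sqrt((-1)**3)) = 6 + 75*(sqrt(2)*sqrt(-1)) = 6 + 75*(sqrt(2)*I) = 6 + 75*(I*sqrt(2)) = 6 + 75*I*sqrt(2)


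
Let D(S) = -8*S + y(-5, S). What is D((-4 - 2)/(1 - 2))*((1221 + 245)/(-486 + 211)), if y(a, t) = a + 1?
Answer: 76232/275 ≈ 277.21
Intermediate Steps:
y(a, t) = 1 + a
D(S) = -4 - 8*S (D(S) = -8*S + (1 - 5) = -8*S - 4 = -4 - 8*S)
D((-4 - 2)/(1 - 2))*((1221 + 245)/(-486 + 211)) = (-4 - 8*(-4 - 2)/(1 - 2))*((1221 + 245)/(-486 + 211)) = (-4 - (-48)/(-1))*(1466/(-275)) = (-4 - (-48)*(-1))*(1466*(-1/275)) = (-4 - 8*6)*(-1466/275) = (-4 - 48)*(-1466/275) = -52*(-1466/275) = 76232/275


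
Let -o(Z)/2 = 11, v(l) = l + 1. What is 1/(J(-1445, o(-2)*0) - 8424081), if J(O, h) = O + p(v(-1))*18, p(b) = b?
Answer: -1/8425526 ≈ -1.1869e-7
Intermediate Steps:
v(l) = 1 + l
o(Z) = -22 (o(Z) = -2*11 = -22)
J(O, h) = O (J(O, h) = O + (1 - 1)*18 = O + 0*18 = O + 0 = O)
1/(J(-1445, o(-2)*0) - 8424081) = 1/(-1445 - 8424081) = 1/(-8425526) = -1/8425526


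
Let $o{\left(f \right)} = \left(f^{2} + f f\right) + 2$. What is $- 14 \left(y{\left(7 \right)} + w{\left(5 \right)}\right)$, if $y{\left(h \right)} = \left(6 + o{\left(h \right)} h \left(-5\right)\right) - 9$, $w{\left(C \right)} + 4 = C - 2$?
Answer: $49056$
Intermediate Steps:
$w{\left(C \right)} = -6 + C$ ($w{\left(C \right)} = -4 + \left(C - 2\right) = -4 + \left(-2 + C\right) = -6 + C$)
$o{\left(f \right)} = 2 + 2 f^{2}$ ($o{\left(f \right)} = \left(f^{2} + f^{2}\right) + 2 = 2 f^{2} + 2 = 2 + 2 f^{2}$)
$y{\left(h \right)} = -3 - 5 h \left(2 + 2 h^{2}\right)$ ($y{\left(h \right)} = \left(6 + \left(2 + 2 h^{2}\right) h \left(-5\right)\right) - 9 = \left(6 + h \left(2 + 2 h^{2}\right) \left(-5\right)\right) - 9 = \left(6 - 5 h \left(2 + 2 h^{2}\right)\right) - 9 = -3 - 5 h \left(2 + 2 h^{2}\right)$)
$- 14 \left(y{\left(7 \right)} + w{\left(5 \right)}\right) = - 14 \left(\left(-3 - 70 \left(1 + 7^{2}\right)\right) + \left(-6 + 5\right)\right) = - 14 \left(\left(-3 - 70 \left(1 + 49\right)\right) - 1\right) = - 14 \left(\left(-3 - 70 \cdot 50\right) - 1\right) = - 14 \left(\left(-3 - 3500\right) - 1\right) = - 14 \left(-3503 - 1\right) = \left(-14\right) \left(-3504\right) = 49056$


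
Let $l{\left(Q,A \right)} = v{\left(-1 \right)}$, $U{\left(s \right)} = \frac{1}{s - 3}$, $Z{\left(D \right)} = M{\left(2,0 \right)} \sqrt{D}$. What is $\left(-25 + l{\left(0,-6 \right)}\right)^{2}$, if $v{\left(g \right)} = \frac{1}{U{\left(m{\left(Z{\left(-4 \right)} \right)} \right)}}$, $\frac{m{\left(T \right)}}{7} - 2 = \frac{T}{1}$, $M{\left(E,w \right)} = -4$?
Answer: $-2940 + 1568 i \approx -2940.0 + 1568.0 i$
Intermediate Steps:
$Z{\left(D \right)} = - 4 \sqrt{D}$
$m{\left(T \right)} = 14 + 7 T$ ($m{\left(T \right)} = 14 + 7 \frac{T}{1} = 14 + 7 T 1 = 14 + 7 T$)
$U{\left(s \right)} = \frac{1}{-3 + s}$
$v{\left(g \right)} = 11 - 56 i$ ($v{\left(g \right)} = \frac{1}{\frac{1}{-3 + \left(14 + 7 \left(- 4 \sqrt{-4}\right)\right)}} = \frac{1}{\frac{1}{-3 + \left(14 + 7 \left(- 4 \cdot 2 i\right)\right)}} = \frac{1}{\frac{1}{-3 + \left(14 + 7 \left(- 8 i\right)\right)}} = \frac{1}{\frac{1}{-3 + \left(14 - 56 i\right)}} = \frac{1}{\frac{1}{11 - 56 i}} = \frac{1}{\frac{1}{3257} \left(11 + 56 i\right)} = 11 - 56 i$)
$l{\left(Q,A \right)} = 11 - 56 i$
$\left(-25 + l{\left(0,-6 \right)}\right)^{2} = \left(-25 + \left(11 - 56 i\right)\right)^{2} = \left(-14 - 56 i\right)^{2}$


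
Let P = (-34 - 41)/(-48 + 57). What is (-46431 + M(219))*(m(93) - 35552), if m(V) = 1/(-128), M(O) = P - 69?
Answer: 634930417925/384 ≈ 1.6535e+9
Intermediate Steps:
P = -25/3 (P = -75/9 = -75*⅑ = -25/3 ≈ -8.3333)
M(O) = -232/3 (M(O) = -25/3 - 69 = -232/3)
m(V) = -1/128
(-46431 + M(219))*(m(93) - 35552) = (-46431 - 232/3)*(-1/128 - 35552) = -139525/3*(-4550657/128) = 634930417925/384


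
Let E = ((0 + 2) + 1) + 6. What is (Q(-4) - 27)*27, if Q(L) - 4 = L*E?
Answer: -1593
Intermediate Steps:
E = 9 (E = (2 + 1) + 6 = 3 + 6 = 9)
Q(L) = 4 + 9*L (Q(L) = 4 + L*9 = 4 + 9*L)
(Q(-4) - 27)*27 = ((4 + 9*(-4)) - 27)*27 = ((4 - 36) - 27)*27 = (-32 - 27)*27 = -59*27 = -1593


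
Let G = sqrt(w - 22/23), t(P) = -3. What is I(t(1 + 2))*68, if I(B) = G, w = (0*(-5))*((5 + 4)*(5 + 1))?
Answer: 68*I*sqrt(506)/23 ≈ 66.505*I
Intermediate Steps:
w = 0 (w = 0*(9*6) = 0*54 = 0)
G = I*sqrt(506)/23 (G = sqrt(0 - 22/23) = sqrt(-22/23) = I*sqrt(506)/23 ≈ 0.97802*I)
I(B) = I*sqrt(506)/23
I(t(1 + 2))*68 = (I*sqrt(506)/23)*68 = 68*I*sqrt(506)/23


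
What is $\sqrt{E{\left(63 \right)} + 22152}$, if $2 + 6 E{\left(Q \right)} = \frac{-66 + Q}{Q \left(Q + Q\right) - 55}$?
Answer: $\frac{13 \sqrt{293227876734}}{47298} \approx 148.83$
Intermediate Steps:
$E{\left(Q \right)} = - \frac{1}{3} + \frac{-66 + Q}{6 \left(-55 + 2 Q^{2}\right)}$ ($E{\left(Q \right)} = - \frac{1}{3} + \frac{\left(-66 + Q\right) \frac{1}{Q \left(Q + Q\right) - 55}}{6} = - \frac{1}{3} + \frac{\left(-66 + Q\right) \frac{1}{Q 2 Q - 55}}{6} = - \frac{1}{3} + \frac{\left(-66 + Q\right) \frac{1}{2 Q^{2} - 55}}{6} = - \frac{1}{3} + \frac{\left(-66 + Q\right) \frac{1}{-55 + 2 Q^{2}}}{6} = - \frac{1}{3} + \frac{\frac{1}{-55 + 2 Q^{2}} \left(-66 + Q\right)}{6} = - \frac{1}{3} + \frac{-66 + Q}{6 \left(-55 + 2 Q^{2}\right)}$)
$\sqrt{E{\left(63 \right)} + 22152} = \sqrt{\frac{44 + 63 - 4 \cdot 63^{2}}{6 \left(-55 + 2 \cdot 63^{2}\right)} + 22152} = \sqrt{\frac{44 + 63 - 15876}{6 \left(-55 + 2 \cdot 3969\right)} + 22152} = \sqrt{\frac{44 + 63 - 15876}{6 \left(-55 + 7938\right)} + 22152} = \sqrt{\frac{1}{6} \cdot \frac{1}{7883} \left(-15769\right) + 22152} = \sqrt{- \frac{15769}{47298} + 22152} = \sqrt{\frac{1047729527}{47298}} = \frac{13 \sqrt{293227876734}}{47298}$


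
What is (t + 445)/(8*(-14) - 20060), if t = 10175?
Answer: -885/1681 ≈ -0.52647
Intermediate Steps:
(t + 445)/(8*(-14) - 20060) = (10175 + 445)/(8*(-14) - 20060) = 10620/(-112 - 20060) = 10620/(-20172) = 10620*(-1/20172) = -885/1681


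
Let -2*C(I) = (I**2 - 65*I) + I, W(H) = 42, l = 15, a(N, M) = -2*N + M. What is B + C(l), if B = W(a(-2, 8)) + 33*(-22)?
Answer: -633/2 ≈ -316.50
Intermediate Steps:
a(N, M) = M - 2*N
C(I) = 32*I - I**2/2 (C(I) = -((I**2 - 65*I) + I)/2 = -(I**2 - 64*I)/2 = 32*I - I**2/2)
B = -684 (B = 42 + 33*(-22) = 42 - 726 = -684)
B + C(l) = -684 + (1/2)*15*(64 - 1*15) = -684 + (1/2)*15*(64 - 15) = -684 + (1/2)*15*49 = -684 + 735/2 = -633/2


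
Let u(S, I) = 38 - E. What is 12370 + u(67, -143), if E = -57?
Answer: 12465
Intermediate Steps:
u(S, I) = 95 (u(S, I) = 38 - 1*(-57) = 38 + 57 = 95)
12370 + u(67, -143) = 12370 + 95 = 12465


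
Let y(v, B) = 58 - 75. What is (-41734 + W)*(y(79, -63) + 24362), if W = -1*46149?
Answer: -2139511635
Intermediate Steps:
y(v, B) = -17
W = -46149
(-41734 + W)*(y(79, -63) + 24362) = (-41734 - 46149)*(-17 + 24362) = -87883*24345 = -2139511635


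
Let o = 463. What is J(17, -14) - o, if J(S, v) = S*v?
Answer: -701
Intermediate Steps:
J(17, -14) - o = 17*(-14) - 1*463 = -238 - 463 = -701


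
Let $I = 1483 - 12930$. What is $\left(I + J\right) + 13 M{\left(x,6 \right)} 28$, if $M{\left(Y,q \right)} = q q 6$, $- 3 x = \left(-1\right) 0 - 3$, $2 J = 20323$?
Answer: $\frac{154677}{2} \approx 77339.0$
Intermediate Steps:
$J = \frac{20323}{2}$ ($J = \frac{1}{2} \cdot 20323 = \frac{20323}{2} \approx 10162.0$)
$x = 1$ ($x = - \frac{\left(-1\right) 0 - 3}{3} = - \frac{0 - 3}{3} = \left(- \frac{1}{3}\right) \left(-3\right) = 1$)
$M{\left(Y,q \right)} = 6 q^{2}$ ($M{\left(Y,q \right)} = q^{2} \cdot 6 = 6 q^{2}$)
$I = -11447$
$\left(I + J\right) + 13 M{\left(x,6 \right)} 28 = \left(-11447 + \frac{20323}{2}\right) + 13 \cdot 6 \cdot 6^{2} \cdot 28 = - \frac{2571}{2} + 13 \cdot 6 \cdot 36 \cdot 28 = - \frac{2571}{2} + 13 \cdot 216 \cdot 28 = - \frac{2571}{2} + 2808 \cdot 28 = - \frac{2571}{2} + 78624 = \frac{154677}{2}$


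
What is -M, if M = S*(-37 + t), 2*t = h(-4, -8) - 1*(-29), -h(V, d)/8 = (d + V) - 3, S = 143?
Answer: -10725/2 ≈ -5362.5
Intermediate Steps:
h(V, d) = 24 - 8*V - 8*d (h(V, d) = -8*((d + V) - 3) = -8*((V + d) - 3) = -8*(-3 + V + d) = 24 - 8*V - 8*d)
t = 149/2 (t = ((24 - 8*(-4) - 8*(-8)) - 1*(-29))/2 = ((24 + 32 + 64) + 29)/2 = (120 + 29)/2 = (½)*149 = 149/2 ≈ 74.500)
M = 10725/2 (M = 143*(-37 + 149/2) = 143*(75/2) = 10725/2 ≈ 5362.5)
-M = -1*10725/2 = -10725/2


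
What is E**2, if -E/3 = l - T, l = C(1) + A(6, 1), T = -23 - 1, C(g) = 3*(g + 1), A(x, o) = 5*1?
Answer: 11025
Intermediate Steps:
A(x, o) = 5
C(g) = 3 + 3*g (C(g) = 3*(1 + g) = 3 + 3*g)
T = -24
l = 11 (l = (3 + 3*1) + 5 = (3 + 3) + 5 = 6 + 5 = 11)
E = -105 (E = -3*(11 - 1*(-24)) = -3*(11 + 24) = -3*35 = -105)
E**2 = (-105)**2 = 11025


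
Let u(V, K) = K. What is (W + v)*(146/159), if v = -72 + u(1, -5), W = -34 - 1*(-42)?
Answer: -3358/53 ≈ -63.359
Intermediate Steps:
W = 8 (W = -34 + 42 = 8)
v = -77 (v = -72 - 5 = -77)
(W + v)*(146/159) = (8 - 77)*(146/159) = -10074/159 = -69*146/159 = -3358/53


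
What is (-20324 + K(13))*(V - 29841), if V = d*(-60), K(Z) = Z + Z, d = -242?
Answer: 310985658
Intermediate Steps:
K(Z) = 2*Z
V = 14520 (V = -242*(-60) = 14520)
(-20324 + K(13))*(V - 29841) = (-20324 + 2*13)*(14520 - 29841) = (-20324 + 26)*(-15321) = -20298*(-15321) = 310985658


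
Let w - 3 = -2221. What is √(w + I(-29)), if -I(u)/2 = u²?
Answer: 10*I*√39 ≈ 62.45*I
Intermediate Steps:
w = -2218 (w = 3 - 2221 = -2218)
I(u) = -2*u²
√(w + I(-29)) = √(-2218 - 2*(-29)²) = √(-2218 - 2*841) = √(-2218 - 1682) = √(-3900) = 10*I*√39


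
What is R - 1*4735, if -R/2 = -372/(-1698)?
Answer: -1340129/283 ≈ -4735.4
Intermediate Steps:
R = -124/283 (R = -(-744)/(-1698) = -(-744)*(-1)/1698 = -2*62/283 = -124/283 ≈ -0.43816)
R - 1*4735 = -124/283 - 1*4735 = -124/283 - 4735 = -1340129/283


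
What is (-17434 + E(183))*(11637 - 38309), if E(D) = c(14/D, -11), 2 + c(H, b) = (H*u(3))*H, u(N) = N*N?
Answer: 1730456955520/3721 ≈ 4.6505e+8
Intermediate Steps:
u(N) = N**2
c(H, b) = -2 + 9*H**2 (c(H, b) = -2 + (H*3**2)*H = -2 + (H*9)*H = -2 + (9*H)*H = -2 + 9*H**2)
E(D) = -2 + 1764/D**2 (E(D) = -2 + 9*(14/D)**2 = -2 + 9*(196/D**2) = -2 + 1764/D**2)
(-17434 + E(183))*(11637 - 38309) = (-17434 + (-2 + 1764/183**2))*(11637 - 38309) = (-17434 + (-2 + 1764*(1/33489)))*(-26672) = (-17434 + (-2 + 196/3721))*(-26672) = (-17434 - 7246/3721)*(-26672) = -64879160/3721*(-26672) = 1730456955520/3721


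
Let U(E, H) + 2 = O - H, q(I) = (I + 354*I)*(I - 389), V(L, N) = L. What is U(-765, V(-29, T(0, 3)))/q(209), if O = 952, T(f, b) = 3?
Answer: -89/1214100 ≈ -7.3305e-5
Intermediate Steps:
q(I) = 355*I*(-389 + I) (q(I) = (355*I)*(-389 + I) = 355*I*(-389 + I))
U(E, H) = 950 - H (U(E, H) = -2 + (952 - H) = 950 - H)
U(-765, V(-29, T(0, 3)))/q(209) = (950 - 1*(-29))/((355*209*(-389 + 209))) = (950 + 29)/((355*209*(-180))) = 979/(-13355100) = 979*(-1/13355100) = -89/1214100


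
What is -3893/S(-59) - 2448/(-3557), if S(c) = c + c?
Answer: 14136265/419726 ≈ 33.680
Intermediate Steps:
S(c) = 2*c
-3893/S(-59) - 2448/(-3557) = -3893/(2*(-59)) - 2448/(-3557) = -3893/(-118) - 2448*(-1/3557) = -3893*(-1/118) + 2448/3557 = 3893/118 + 2448/3557 = 14136265/419726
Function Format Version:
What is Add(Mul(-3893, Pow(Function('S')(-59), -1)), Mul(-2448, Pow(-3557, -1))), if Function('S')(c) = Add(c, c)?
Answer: Rational(14136265, 419726) ≈ 33.680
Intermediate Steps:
Function('S')(c) = Mul(2, c)
Add(Mul(-3893, Pow(Function('S')(-59), -1)), Mul(-2448, Pow(-3557, -1))) = Add(Mul(-3893, Pow(Mul(2, -59), -1)), Mul(-2448, Pow(-3557, -1))) = Add(Mul(-3893, Pow(-118, -1)), Mul(-2448, Rational(-1, 3557))) = Add(Mul(-3893, Rational(-1, 118)), Rational(2448, 3557)) = Add(Rational(3893, 118), Rational(2448, 3557)) = Rational(14136265, 419726)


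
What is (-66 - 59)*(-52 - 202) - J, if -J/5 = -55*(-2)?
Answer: 32300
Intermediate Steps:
J = -550 (J = -(-275)*(-2) = -5*110 = -550)
(-66 - 59)*(-52 - 202) - J = (-66 - 59)*(-52 - 202) - 1*(-550) = -125*(-254) + 550 = 31750 + 550 = 32300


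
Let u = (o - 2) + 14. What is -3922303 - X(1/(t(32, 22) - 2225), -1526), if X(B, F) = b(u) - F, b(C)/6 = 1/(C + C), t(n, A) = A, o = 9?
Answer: -27466804/7 ≈ -3.9238e+6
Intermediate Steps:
u = 21 (u = (9 - 2) + 14 = 7 + 14 = 21)
b(C) = 3/C (b(C) = 6/(C + C) = 6/((2*C)) = 6*(1/(2*C)) = 3/C)
X(B, F) = ⅐ - F (X(B, F) = 3/21 - F = 3*(1/21) - F = ⅐ - F)
-3922303 - X(1/(t(32, 22) - 2225), -1526) = -3922303 - (⅐ - 1*(-1526)) = -3922303 - (⅐ + 1526) = -3922303 - 1*10683/7 = -3922303 - 10683/7 = -27466804/7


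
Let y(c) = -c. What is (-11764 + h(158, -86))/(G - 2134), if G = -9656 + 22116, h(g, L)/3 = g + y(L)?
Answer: -5516/5163 ≈ -1.0684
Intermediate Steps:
h(g, L) = -3*L + 3*g (h(g, L) = 3*(g - L) = -3*L + 3*g)
G = 12460
(-11764 + h(158, -86))/(G - 2134) = (-11764 + (-3*(-86) + 3*158))/(12460 - 2134) = (-11764 + (258 + 474))/10326 = (-11764 + 732)*(1/10326) = -11032*1/10326 = -5516/5163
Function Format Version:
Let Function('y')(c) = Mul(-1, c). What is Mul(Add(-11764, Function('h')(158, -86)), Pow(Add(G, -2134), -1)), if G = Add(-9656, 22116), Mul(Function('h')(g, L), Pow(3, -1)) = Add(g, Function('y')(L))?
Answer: Rational(-5516, 5163) ≈ -1.0684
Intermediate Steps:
Function('h')(g, L) = Add(Mul(-3, L), Mul(3, g)) (Function('h')(g, L) = Mul(3, Add(g, Mul(-1, L))) = Add(Mul(-3, L), Mul(3, g)))
G = 12460
Mul(Add(-11764, Function('h')(158, -86)), Pow(Add(G, -2134), -1)) = Mul(Add(-11764, Add(Mul(-3, -86), Mul(3, 158))), Pow(Add(12460, -2134), -1)) = Mul(Add(-11764, Add(258, 474)), Pow(10326, -1)) = Mul(Add(-11764, 732), Rational(1, 10326)) = Mul(-11032, Rational(1, 10326)) = Rational(-5516, 5163)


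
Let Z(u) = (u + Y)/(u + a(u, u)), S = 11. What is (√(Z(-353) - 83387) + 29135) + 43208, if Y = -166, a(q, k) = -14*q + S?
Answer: 72343 + I*√17644713074/460 ≈ 72343.0 + 288.77*I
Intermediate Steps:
a(q, k) = 11 - 14*q (a(q, k) = -14*q + 11 = 11 - 14*q)
Z(u) = (-166 + u)/(11 - 13*u) (Z(u) = (u - 166)/(u + (11 - 14*u)) = (-166 + u)/(11 - 13*u))
(√(Z(-353) - 83387) + 29135) + 43208 = (√((166 - 1*(-353))/(-11 + 13*(-353)) - 83387) + 29135) + 43208 = (√((166 + 353)/(-11 - 4589) - 83387) + 29135) + 43208 = (√(519/(-4600) - 83387) + 29135) + 43208 = (√(-1/4600*519 - 83387) + 29135) + 43208 = (√(-519/4600 - 83387) + 29135) + 43208 = (√(-383580719/4600) + 29135) + 43208 = (I*√17644713074/460 + 29135) + 43208 = (29135 + I*√17644713074/460) + 43208 = 72343 + I*√17644713074/460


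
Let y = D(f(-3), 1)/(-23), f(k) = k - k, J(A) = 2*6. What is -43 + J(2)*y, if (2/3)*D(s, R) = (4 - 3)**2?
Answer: -1007/23 ≈ -43.783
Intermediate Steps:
J(A) = 12
f(k) = 0
D(s, R) = 3/2 (D(s, R) = 3*(4 - 3)**2/2 = (3/2)*1**2 = (3/2)*1 = 3/2)
y = -3/46 (y = (3/2)/(-23) = (3/2)*(-1/23) = -3/46 ≈ -0.065217)
-43 + J(2)*y = -43 + 12*(-3/46) = -43 - 18/23 = -1007/23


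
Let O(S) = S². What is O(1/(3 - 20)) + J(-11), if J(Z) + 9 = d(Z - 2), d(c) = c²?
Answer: 46241/289 ≈ 160.00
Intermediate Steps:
J(Z) = -9 + (-2 + Z)² (J(Z) = -9 + (Z - 2)² = -9 + (-2 + Z)²)
O(1/(3 - 20)) + J(-11) = (1/(3 - 20))² + (-9 + (-2 - 11)²) = (1/(-17))² + (-9 + (-13)²) = (-1/17)² + (-9 + 169) = 1/289 + 160 = 46241/289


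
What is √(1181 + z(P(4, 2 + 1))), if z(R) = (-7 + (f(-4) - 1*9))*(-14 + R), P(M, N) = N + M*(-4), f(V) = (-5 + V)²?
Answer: I*√574 ≈ 23.958*I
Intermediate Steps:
P(M, N) = N - 4*M
z(R) = -910 + 65*R (z(R) = (-7 + ((-5 - 4)² - 1*9))*(-14 + R) = (-7 + ((-9)² - 9))*(-14 + R) = (-7 + (81 - 9))*(-14 + R) = (-7 + 72)*(-14 + R) = 65*(-14 + R) = -910 + 65*R)
√(1181 + z(P(4, 2 + 1))) = √(1181 + (-910 + 65*((2 + 1) - 4*4))) = √(1181 + (-910 + 65*(3 - 16))) = √(1181 + (-910 + 65*(-13))) = √(1181 + (-910 - 845)) = √(1181 - 1755) = √(-574) = I*√574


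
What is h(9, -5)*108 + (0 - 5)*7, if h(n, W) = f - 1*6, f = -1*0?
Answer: -683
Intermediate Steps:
f = 0
h(n, W) = -6 (h(n, W) = 0 - 1*6 = 0 - 6 = -6)
h(9, -5)*108 + (0 - 5)*7 = -6*108 + (0 - 5)*7 = -648 - 5*7 = -648 - 35 = -683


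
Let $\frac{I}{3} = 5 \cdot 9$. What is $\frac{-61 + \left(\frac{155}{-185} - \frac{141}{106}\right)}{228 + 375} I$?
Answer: $- \frac{3716175}{262774} \approx -14.142$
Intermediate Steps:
$I = 135$ ($I = 3 \cdot 5 \cdot 9 = 3 \cdot 45 = 135$)
$\frac{-61 + \left(\frac{155}{-185} - \frac{141}{106}\right)}{228 + 375} I = \frac{-61 + \left(\frac{155}{-185} - \frac{141}{106}\right)}{228 + 375} \cdot 135 = \frac{-61 + \left(155 \left(- \frac{1}{185}\right) - \frac{141}{106}\right)}{603} \cdot 135 = \left(-61 - \frac{8503}{3922}\right) \frac{1}{603} \cdot 135 = \left(- \frac{247745}{3922}\right) \frac{1}{603} \cdot 135 = \left(- \frac{247745}{2364966}\right) 135 = - \frac{3716175}{262774}$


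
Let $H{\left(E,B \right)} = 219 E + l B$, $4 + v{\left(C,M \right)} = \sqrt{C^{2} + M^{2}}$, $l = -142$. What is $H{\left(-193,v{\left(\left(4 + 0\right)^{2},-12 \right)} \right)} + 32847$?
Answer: $-11692$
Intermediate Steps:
$v{\left(C,M \right)} = -4 + \sqrt{C^{2} + M^{2}}$
$H{\left(E,B \right)} = - 142 B + 219 E$ ($H{\left(E,B \right)} = 219 E - 142 B = - 142 B + 219 E$)
$H{\left(-193,v{\left(\left(4 + 0\right)^{2},-12 \right)} \right)} + 32847 = \left(- 142 \left(-4 + \sqrt{\left(\left(4 + 0\right)^{2}\right)^{2} + \left(-12\right)^{2}}\right) + 219 \left(-193\right)\right) + 32847 = \left(- 142 \left(-4 + \sqrt{\left(4^{2}\right)^{2} + 144}\right) - 42267\right) + 32847 = \left(- 142 \left(-4 + \sqrt{16^{2} + 144}\right) - 42267\right) + 32847 = \left(- 142 \left(-4 + \sqrt{256 + 144}\right) - 42267\right) + 32847 = \left(- 142 \left(-4 + \sqrt{400}\right) - 42267\right) + 32847 = \left(- 142 \left(-4 + 20\right) - 42267\right) + 32847 = \left(\left(-142\right) 16 - 42267\right) + 32847 = \left(-2272 - 42267\right) + 32847 = -44539 + 32847 = -11692$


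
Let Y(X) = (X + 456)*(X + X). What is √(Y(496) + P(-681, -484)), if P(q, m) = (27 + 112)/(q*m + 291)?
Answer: √11419775805165445/109965 ≈ 971.79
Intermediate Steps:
Y(X) = 2*X*(456 + X) (Y(X) = (456 + X)*(2*X) = 2*X*(456 + X))
P(q, m) = 139/(291 + m*q) (P(q, m) = 139/(m*q + 291) = 139/(291 + m*q))
√(Y(496) + P(-681, -484)) = √(2*496*(456 + 496) + 139/(291 - 484*(-681))) = √(2*496*952 + 139/(291 + 329604)) = √(944384 + 139/329895) = √(311547559819/329895) = √11419775805165445/109965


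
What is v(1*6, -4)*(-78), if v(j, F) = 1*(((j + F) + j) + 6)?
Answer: -1092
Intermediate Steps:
v(j, F) = 6 + F + 2*j (v(j, F) = 1*(((F + j) + j) + 6) = 1*((F + 2*j) + 6) = 1*(6 + F + 2*j) = 6 + F + 2*j)
v(1*6, -4)*(-78) = (6 - 4 + 2*(1*6))*(-78) = (6 - 4 + 2*6)*(-78) = (6 - 4 + 12)*(-78) = 14*(-78) = -1092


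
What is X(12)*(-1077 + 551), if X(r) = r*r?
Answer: -75744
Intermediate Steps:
X(r) = r²
X(12)*(-1077 + 551) = 12²*(-1077 + 551) = 144*(-526) = -75744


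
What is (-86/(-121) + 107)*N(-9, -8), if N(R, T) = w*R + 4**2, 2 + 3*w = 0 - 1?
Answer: 325825/121 ≈ 2692.8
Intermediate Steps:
w = -1 (w = -2/3 + (0 - 1)/3 = -2/3 + (1/3)*(-1) = -2/3 - 1/3 = -1)
N(R, T) = 16 - R (N(R, T) = -R + 4**2 = -R + 16 = 16 - R)
(-86/(-121) + 107)*N(-9, -8) = (-86/(-121) + 107)*(16 - 1*(-9)) = (-86*(-1/121) + 107)*(16 + 9) = (86/121 + 107)*25 = (13033/121)*25 = 325825/121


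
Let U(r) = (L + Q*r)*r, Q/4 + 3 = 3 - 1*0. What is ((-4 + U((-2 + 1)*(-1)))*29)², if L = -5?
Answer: 68121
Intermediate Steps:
Q = 0 (Q = -12 + 4*(3 - 1*0) = -12 + 4*(3 + 0) = -12 + 4*3 = -12 + 12 = 0)
U(r) = -5*r (U(r) = (-5 + 0*r)*r = (-5 + 0)*r = -5*r)
((-4 + U((-2 + 1)*(-1)))*29)² = ((-4 - 5*(-2 + 1)*(-1))*29)² = ((-4 - (-5)*(-1))*29)² = ((-4 - 5*1)*29)² = ((-4 - 5)*29)² = (-9*29)² = (-261)² = 68121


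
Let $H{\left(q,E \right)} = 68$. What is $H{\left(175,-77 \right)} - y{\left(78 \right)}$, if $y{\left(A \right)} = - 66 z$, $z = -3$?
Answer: $-130$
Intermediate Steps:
$y{\left(A \right)} = 198$ ($y{\left(A \right)} = \left(-66\right) \left(-3\right) = 198$)
$H{\left(175,-77 \right)} - y{\left(78 \right)} = 68 - 198 = -130$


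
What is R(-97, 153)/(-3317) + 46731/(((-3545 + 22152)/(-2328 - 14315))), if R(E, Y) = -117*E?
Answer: -2579988128304/61719419 ≈ -41802.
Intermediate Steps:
R(-97, 153)/(-3317) + 46731/(((-3545 + 22152)/(-2328 - 14315))) = -117*(-97)/(-3317) + 46731/(((-3545 + 22152)/(-2328 - 14315))) = 11349*(-1/3317) + 46731/((18607/(-16643))) = -11349/3317 + 46731/((18607*(-1/16643))) = -11349/3317 + 46731/(-18607/16643) = -11349/3317 + 46731*(-16643/18607) = -11349/3317 - 777744033/18607 = -2579988128304/61719419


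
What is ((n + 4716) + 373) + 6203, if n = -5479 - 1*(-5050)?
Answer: 10863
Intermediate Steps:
n = -429 (n = -5479 + 5050 = -429)
((n + 4716) + 373) + 6203 = ((-429 + 4716) + 373) + 6203 = (4287 + 373) + 6203 = 4660 + 6203 = 10863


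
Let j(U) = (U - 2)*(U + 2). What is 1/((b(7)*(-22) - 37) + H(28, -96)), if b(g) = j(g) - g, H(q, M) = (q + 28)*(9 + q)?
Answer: 1/1199 ≈ 0.00083403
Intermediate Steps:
j(U) = (-2 + U)*(2 + U)
H(q, M) = (9 + q)*(28 + q) (H(q, M) = (28 + q)*(9 + q) = (9 + q)*(28 + q))
b(g) = -4 + g² - g (b(g) = (-4 + g²) - g = -4 + g² - g)
1/((b(7)*(-22) - 37) + H(28, -96)) = 1/(((-4 + 7² - 1*7)*(-22) - 37) + (252 + 28² + 37*28)) = 1/(((-4 + 49 - 7)*(-22) - 37) + (252 + 784 + 1036)) = 1/((38*(-22) - 37) + 2072) = 1/((-836 - 37) + 2072) = 1/(-873 + 2072) = 1/1199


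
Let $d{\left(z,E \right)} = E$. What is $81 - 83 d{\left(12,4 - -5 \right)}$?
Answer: $-666$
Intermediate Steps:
$81 - 83 d{\left(12,4 - -5 \right)} = 81 - 83 \left(4 - -5\right) = 81 - 83 \left(4 + 5\right) = 81 - 747 = -666$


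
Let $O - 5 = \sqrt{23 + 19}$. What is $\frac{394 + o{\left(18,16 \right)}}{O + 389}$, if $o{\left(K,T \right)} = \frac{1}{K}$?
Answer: $\frac{1397321}{1396746} - \frac{7093 \sqrt{42}}{2793492} \approx 0.98396$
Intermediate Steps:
$O = 5 + \sqrt{42}$ ($O = 5 + \sqrt{23 + 19} = 5 + \sqrt{42} \approx 11.481$)
$\frac{394 + o{\left(18,16 \right)}}{O + 389} = \frac{394 + \frac{1}{18}}{\left(5 + \sqrt{42}\right) + 389} = \frac{394 + \frac{1}{18}}{394 + \sqrt{42}} = \frac{7093}{18 \left(394 + \sqrt{42}\right)}$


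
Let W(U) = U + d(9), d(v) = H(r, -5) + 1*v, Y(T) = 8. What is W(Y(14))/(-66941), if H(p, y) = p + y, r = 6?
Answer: -18/66941 ≈ -0.00026889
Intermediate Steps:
d(v) = 1 + v (d(v) = (6 - 5) + 1*v = 1 + v)
W(U) = 10 + U (W(U) = U + (1 + 9) = U + 10 = 10 + U)
W(Y(14))/(-66941) = (10 + 8)/(-66941) = 18*(-1/66941) = -18/66941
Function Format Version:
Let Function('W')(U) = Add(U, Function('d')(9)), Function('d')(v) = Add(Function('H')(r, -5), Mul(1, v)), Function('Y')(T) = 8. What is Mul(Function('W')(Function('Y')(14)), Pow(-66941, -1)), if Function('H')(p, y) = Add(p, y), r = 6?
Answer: Rational(-18, 66941) ≈ -0.00026889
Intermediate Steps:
Function('d')(v) = Add(1, v) (Function('d')(v) = Add(Add(6, -5), Mul(1, v)) = Add(1, v))
Function('W')(U) = Add(10, U) (Function('W')(U) = Add(U, Add(1, 9)) = Add(U, 10) = Add(10, U))
Mul(Function('W')(Function('Y')(14)), Pow(-66941, -1)) = Mul(Add(10, 8), Pow(-66941, -1)) = Mul(18, Rational(-1, 66941)) = Rational(-18, 66941)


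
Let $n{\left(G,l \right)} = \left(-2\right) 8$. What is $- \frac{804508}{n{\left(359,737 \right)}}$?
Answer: $\frac{201127}{4} \approx 50282.0$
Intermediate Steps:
$n{\left(G,l \right)} = -16$
$- \frac{804508}{n{\left(359,737 \right)}} = - \frac{804508}{-16} = \left(-804508\right) \left(- \frac{1}{16}\right) = \frac{201127}{4}$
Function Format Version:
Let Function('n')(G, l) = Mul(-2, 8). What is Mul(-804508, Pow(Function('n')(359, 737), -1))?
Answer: Rational(201127, 4) ≈ 50282.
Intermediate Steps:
Function('n')(G, l) = -16
Mul(-804508, Pow(Function('n')(359, 737), -1)) = Mul(-804508, Pow(-16, -1)) = Mul(-804508, Rational(-1, 16)) = Rational(201127, 4)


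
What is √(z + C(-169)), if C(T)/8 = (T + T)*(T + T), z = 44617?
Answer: √958569 ≈ 979.07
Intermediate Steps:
C(T) = 32*T² (C(T) = 8*((T + T)*(T + T)) = 8*((2*T)*(2*T)) = 8*(4*T²) = 32*T²)
√(z + C(-169)) = √(44617 + 32*(-169)²) = √(44617 + 32*28561) = √(44617 + 913952) = √958569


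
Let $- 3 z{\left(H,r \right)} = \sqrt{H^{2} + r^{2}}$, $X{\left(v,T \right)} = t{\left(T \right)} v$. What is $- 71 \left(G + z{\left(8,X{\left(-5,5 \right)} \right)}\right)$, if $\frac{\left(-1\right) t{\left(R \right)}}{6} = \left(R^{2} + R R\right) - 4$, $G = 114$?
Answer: $-8094 + \frac{284 \sqrt{119029}}{3} \approx 24567.0$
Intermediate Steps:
$t{\left(R \right)} = 24 - 12 R^{2}$ ($t{\left(R \right)} = - 6 \left(\left(R^{2} + R R\right) - 4\right) = - 6 \left(\left(R^{2} + R^{2}\right) - 4\right) = - 6 \left(2 R^{2} - 4\right) = - 6 \left(-4 + 2 R^{2}\right) = 24 - 12 R^{2}$)
$X{\left(v,T \right)} = v \left(24 - 12 T^{2}\right)$ ($X{\left(v,T \right)} = \left(24 - 12 T^{2}\right) v = v \left(24 - 12 T^{2}\right)$)
$z{\left(H,r \right)} = - \frac{\sqrt{H^{2} + r^{2}}}{3}$
$- 71 \left(G + z{\left(8,X{\left(-5,5 \right)} \right)}\right) = - 71 \left(114 - \frac{\sqrt{8^{2} + \left(12 \left(-5\right) \left(2 - 5^{2}\right)\right)^{2}}}{3}\right) = - 71 \left(114 - \frac{\sqrt{64 + \left(12 \left(-5\right) \left(2 - 25\right)\right)^{2}}}{3}\right) = - 71 \left(114 - \frac{\sqrt{64 + \left(12 \left(-5\right) \left(-23\right)\right)^{2}}}{3}\right) = - 71 \left(114 - \frac{\sqrt{64 + 1380^{2}}}{3}\right) = - 71 \left(114 - \frac{\sqrt{64 + 1904400}}{3}\right) = - 71 \left(114 - \frac{\sqrt{1904464}}{3}\right) = - 71 \left(114 - \frac{4 \sqrt{119029}}{3}\right) = -8094 + \frac{284 \sqrt{119029}}{3}$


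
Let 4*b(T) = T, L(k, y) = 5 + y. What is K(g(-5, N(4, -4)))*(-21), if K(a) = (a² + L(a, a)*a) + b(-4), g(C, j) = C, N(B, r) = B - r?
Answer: -504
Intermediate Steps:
b(T) = T/4
K(a) = -1 + a² + a*(5 + a) (K(a) = (a² + (5 + a)*a) + (¼)*(-4) = (a² + a*(5 + a)) - 1 = -1 + a² + a*(5 + a))
K(g(-5, N(4, -4)))*(-21) = (-1 + (-5)² - 5*(5 - 5))*(-21) = (-1 + 25 - 5*0)*(-21) = (-1 + 25 + 0)*(-21) = 24*(-21) = -504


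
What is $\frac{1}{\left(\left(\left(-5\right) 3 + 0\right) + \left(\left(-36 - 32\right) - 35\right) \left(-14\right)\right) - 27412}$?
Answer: $- \frac{1}{25985} \approx -3.8484 \cdot 10^{-5}$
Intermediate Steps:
$\frac{1}{\left(\left(\left(-5\right) 3 + 0\right) + \left(\left(-36 - 32\right) - 35\right) \left(-14\right)\right) - 27412} = \frac{1}{\left(\left(-15 + 0\right) + \left(-68 - 35\right) \left(-14\right)\right) - 27412} = \frac{1}{\left(-15 - -1442\right) - 27412} = \frac{1}{\left(-15 + 1442\right) - 27412} = \frac{1}{1427 - 27412} = \frac{1}{-25985} = - \frac{1}{25985}$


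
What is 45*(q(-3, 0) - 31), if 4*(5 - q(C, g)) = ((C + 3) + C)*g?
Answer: -1170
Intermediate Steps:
q(C, g) = 5 - g*(3 + 2*C)/4 (q(C, g) = 5 - ((C + 3) + C)*g/4 = 5 - ((3 + C) + C)*g/4 = 5 - (3 + 2*C)*g/4 = 5 - g*(3 + 2*C)/4)
45*(q(-3, 0) - 31) = 45*((5 - 3/4*0 - 1/2*(-3)*0) - 31) = 45*((5 + 0 + 0) - 31) = 45*(5 - 31) = 45*(-26) = -1170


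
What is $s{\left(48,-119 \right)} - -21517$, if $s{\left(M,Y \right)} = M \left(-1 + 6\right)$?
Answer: $21757$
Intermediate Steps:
$s{\left(M,Y \right)} = 5 M$ ($s{\left(M,Y \right)} = M 5 = 5 M$)
$s{\left(48,-119 \right)} - -21517 = 5 \cdot 48 - -21517 = 240 + 21517 = 21757$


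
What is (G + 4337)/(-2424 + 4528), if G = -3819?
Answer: 259/1052 ≈ 0.24620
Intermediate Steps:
(G + 4337)/(-2424 + 4528) = (-3819 + 4337)/(-2424 + 4528) = 518/2104 = 518*(1/2104) = 259/1052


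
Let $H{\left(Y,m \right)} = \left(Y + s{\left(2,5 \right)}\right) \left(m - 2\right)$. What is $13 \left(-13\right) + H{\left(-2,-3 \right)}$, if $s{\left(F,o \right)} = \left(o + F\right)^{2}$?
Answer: $-404$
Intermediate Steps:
$s{\left(F,o \right)} = \left(F + o\right)^{2}$
$H{\left(Y,m \right)} = \left(-2 + m\right) \left(49 + Y\right)$ ($H{\left(Y,m \right)} = \left(Y + \left(2 + 5\right)^{2}\right) \left(m - 2\right) = \left(Y + 7^{2}\right) \left(-2 + m\right) = \left(Y + 49\right) \left(-2 + m\right) = \left(49 + Y\right) \left(-2 + m\right) = \left(-2 + m\right) \left(49 + Y\right)$)
$13 \left(-13\right) + H{\left(-2,-3 \right)} = 13 \left(-13\right) - 235 = -169 + \left(-98 + 4 - 147 + 6\right) = -169 - 235 = -404$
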